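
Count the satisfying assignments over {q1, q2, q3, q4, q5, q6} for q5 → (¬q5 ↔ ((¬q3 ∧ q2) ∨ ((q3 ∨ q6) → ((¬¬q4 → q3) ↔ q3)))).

34

Initial set: {T (q5 → (¬q5 ↔ ((¬q3 ∧ q2) ∨ ((q3 ∨ q6) → ((¬¬q4 → q3) ↔ q3)))))}.
T (q5 → (¬q5 ↔ ((¬q3 ∧ q2) ∨ ((q3 ∨ q6) → ((¬¬q4 → q3) ↔ q3))))): β-rule — branch into F q5  //  T (¬q5 ↔ ((¬q3 ∧ q2) ∨ ((q3 ∨ q6) → ((¬¬q4 → q3) ↔ q3)))).
  branch 1 (add F q5):
    ○ open, literals {q5=0}.
  branch 2 (add T (¬q5 ↔ ((¬q3 ∧ q2) ∨ ((q3 ∨ q6) → ((¬¬q4 → q3) ↔ q3))))):
    T (¬q5 ↔ ((¬q3 ∧ q2) ∨ ((q3 ∨ q6) → ((¬¬q4 → q3) ↔ q3)))): β-rule — branch into T ¬q5, T ((¬q3 ∧ q2) ∨ ((q3 ∨ q6) → ((¬¬q4 → q3) ↔ q3)))  //  F ¬q5, F ((¬q3 ∧ q2) ∨ ((q3 ∨ q6) → ((¬¬q4 → q3) ↔ q3))).
      branch 2.1 (add T ¬q5, T ((¬q3 ∧ q2) ∨ ((q3 ∨ q6) → ((¬¬q4 → q3) ↔ q3)))):
        T ((¬q3 ∧ q2) ∨ ((q3 ∨ q6) → ((¬¬q4 → q3) ↔ q3))): β-rule — branch into T (¬q3 ∧ q2)  //  T ((q3 ∨ q6) → ((¬¬q4 → q3) ↔ q3)).
          branch 2.1.1 (add T (¬q3 ∧ q2)):
            T (¬q3 ∧ q2): α-rule — add T ¬q3, T q2.
            ○ open, literals {q2=1, q3=0, q5=0}.
          branch 2.1.2 (add T ((q3 ∨ q6) → ((¬¬q4 → q3) ↔ q3))):
            T ((q3 ∨ q6) → ((¬¬q4 → q3) ↔ q3)): β-rule — branch into F (q3 ∨ q6)  //  T ((¬¬q4 → q3) ↔ q3).
              branch 2.1.2.1 (add F (q3 ∨ q6)):
                F (q3 ∨ q6): α-rule — add F q3, F q6.
                ○ open, literals {q3=0, q5=0, q6=0}.
              branch 2.1.2.2 (add T ((¬¬q4 → q3) ↔ q3)):
                T ((¬¬q4 → q3) ↔ q3): β-rule — branch into T (¬¬q4 → q3), T q3  //  F (¬¬q4 → q3), F q3.
                  branch 2.1.2.2.1 (add T (¬¬q4 → q3), T q3):
                    T (¬¬q4 → q3): β-rule — branch into F ¬¬q4  //  T q3.
                      branch 2.1.2.2.1.1 (add F ¬¬q4):
                        F ¬¬q4: drop double negation, giving F q4.
                        ○ open, literals {q3=1, q4=0, q5=0}.
                      branch 2.1.2.2.1.2 (add T q3):
                        ○ open, literals {q3=1, q5=0}.
                  branch 2.1.2.2.2 (add F (¬¬q4 → q3), F q3):
                    F (¬¬q4 → q3): α-rule — add T ¬¬q4, F q3.
                    T ¬¬q4: drop double negation, giving T q4.
                    ○ open, literals {q3=0, q4=1, q5=0}.
      branch 2.2 (add F ¬q5, F ((¬q3 ∧ q2) ∨ ((q3 ∨ q6) → ((¬¬q4 → q3) ↔ q3)))):
        F ((¬q3 ∧ q2) ∨ ((q3 ∨ q6) → ((¬¬q4 → q3) ↔ q3))): α-rule — add F (¬q3 ∧ q2), F ((q3 ∨ q6) → ((¬¬q4 → q3) ↔ q3)).
        F ((q3 ∨ q6) → ((¬¬q4 → q3) ↔ q3)): α-rule — add T (q3 ∨ q6), F ((¬¬q4 → q3) ↔ q3).
        F (¬q3 ∧ q2): β-rule — branch into F ¬q3  //  F q2.
          branch 2.2.1 (add F ¬q3):
            T (q3 ∨ q6): β-rule — branch into T q3  //  T q6.
              branch 2.2.1.1 (add T q3):
                F ((¬¬q4 → q3) ↔ q3): β-rule — branch into T (¬¬q4 → q3), F q3  //  F (¬¬q4 → q3), T q3.
                  branch 2.2.1.1.1 (add T (¬¬q4 → q3), F q3):
                    × closes — contains both q3 and ¬q3.
                  branch 2.2.1.1.2 (add F (¬¬q4 → q3), T q3):
                    F (¬¬q4 → q3): α-rule — add T ¬¬q4, F q3.
                    × closes — contains both q3 and ¬q3.
              branch 2.2.1.2 (add T q6):
                F ((¬¬q4 → q3) ↔ q3): β-rule — branch into T (¬¬q4 → q3), F q3  //  F (¬¬q4 → q3), T q3.
                  branch 2.2.1.2.1 (add T (¬¬q4 → q3), F q3):
                    × closes — contains both q3 and ¬q3.
                  branch 2.2.1.2.2 (add F (¬¬q4 → q3), T q3):
                    F (¬¬q4 → q3): α-rule — add T ¬¬q4, F q3.
                    × closes — contains both q3 and ¬q3.
          branch 2.2.2 (add F q2):
            T (q3 ∨ q6): β-rule — branch into T q3  //  T q6.
              branch 2.2.2.1 (add T q3):
                F ((¬¬q4 → q3) ↔ q3): β-rule — branch into T (¬¬q4 → q3), F q3  //  F (¬¬q4 → q3), T q3.
                  branch 2.2.2.1.1 (add T (¬¬q4 → q3), F q3):
                    × closes — contains both q3 and ¬q3.
                  branch 2.2.2.1.2 (add F (¬¬q4 → q3), T q3):
                    F (¬¬q4 → q3): α-rule — add T ¬¬q4, F q3.
                    × closes — contains both q3 and ¬q3.
              branch 2.2.2.2 (add T q6):
                F ((¬¬q4 → q3) ↔ q3): β-rule — branch into T (¬¬q4 → q3), F q3  //  F (¬¬q4 → q3), T q3.
                  branch 2.2.2.2.1 (add T (¬¬q4 → q3), F q3):
                    T (¬¬q4 → q3): β-rule — branch into F ¬¬q4  //  T q3.
                      branch 2.2.2.2.1.1 (add F ¬¬q4):
                        F ¬¬q4: drop double negation, giving F q4.
                        ○ open, literals {q2=0, q3=0, q4=0, q5=1, q6=1}.
                      branch 2.2.2.2.1.2 (add T q3):
                        × closes — contains both q3 and ¬q3.
                  branch 2.2.2.2.2 (add F (¬¬q4 → q3), T q3):
                    F (¬¬q4 → q3): α-rule — add T ¬¬q4, F q3.
                    × closes — contains both q3 and ¬q3.
8 branches closed, 7 open.
Each open branch fixes some atoms; the unmentioned ones are free. Counting distinct full assignments: branch {q5=0} (q1, q2, q3, q4, q6) contributes 32 new; branch {q2=1, q3=0, q5=0} (q1, q4, q6) contributes 0 new; branch {q3=0, q5=0, q6=0} (q1, q2, q4) contributes 0 new; branch {q3=1, q4=0, q5=0} (q1, q2, q6) contributes 0 new; branch {q3=1, q5=0} (q1, q2, q4, q6) contributes 0 new; branch {q3=0, q4=1, q5=0} (q1, q2, q6) contributes 0 new; branch {q2=0, q3=0, q4=0, q5=1, q6=1} (q1) contributes 2 new. Total: 34.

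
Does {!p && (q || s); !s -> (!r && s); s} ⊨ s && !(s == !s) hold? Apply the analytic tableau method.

Initial set: {(!p && (q || s)); (!s -> (!r && s)); s; !(s && !(s == !s))}.
(!p && (q || s)): α-rule — add !p, (q || s).
(!s -> (!r && s)): β-rule — branch into !!s  //  (!r && s).
  branch 1 (add !!s):
    !(s && !(s == !s)): β-rule — branch into !s  //  !!(s == !s).
      branch 1.1 (add !s):
        × closes — contains both s and !s.
      branch 1.2 (add !!(s == !s)):
        (q || s): β-rule — branch into q  //  s.
          branch 1.2.1 (add q):
            !!(s == !s): β-rule — branch into s, !s  //  !s, !!s.
              branch 1.2.1.1 (add s, !s):
                × closes — contains both s and !s.
              branch 1.2.1.2 (add !s, !!s):
                × closes — contains both s and !s.
          branch 1.2.2 (add s):
            !!(s == !s): β-rule — branch into s, !s  //  !s, !!s.
              branch 1.2.2.1 (add s, !s):
                × closes — contains both s and !s.
              branch 1.2.2.2 (add !s, !!s):
                × closes — contains both s and !s.
  branch 2 (add (!r && s)):
    (!r && s): α-rule — add !r, s.
    !(s && !(s == !s)): β-rule — branch into !s  //  !!(s == !s).
      branch 2.1 (add !s):
        × closes — contains both s and !s.
      branch 2.2 (add !!(s == !s)):
        (q || s): β-rule — branch into q  //  s.
          branch 2.2.1 (add q):
            !!(s == !s): β-rule — branch into s, !s  //  !s, !!s.
              branch 2.2.1.1 (add s, !s):
                × closes — contains both s and !s.
              branch 2.2.1.2 (add !s, !!s):
                × closes — contains both s and !s.
          branch 2.2.2 (add s):
            !!(s == !s): β-rule — branch into s, !s  //  !s, !!s.
              branch 2.2.2.1 (add s, !s):
                × closes — contains both s and !s.
              branch 2.2.2.2 (add !s, !!s):
                × closes — contains both s and !s.
All 10 branches close.
Every branch closed, so the premises entail the conclusion.

Yes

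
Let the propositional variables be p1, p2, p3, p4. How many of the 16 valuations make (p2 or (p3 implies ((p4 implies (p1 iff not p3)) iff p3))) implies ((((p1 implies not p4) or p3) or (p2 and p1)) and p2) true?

Initial set: {((p2 or (p3 implies ((p4 implies (p1 iff not p3)) iff p3))) implies ((((p1 implies not p4) or p3) or (p2 and p1)) and p2))}.
((p2 or (p3 implies ((p4 implies (p1 iff not p3)) iff p3))) implies ((((p1 implies not p4) or p3) or (p2 and p1)) and p2)): β-rule — branch into not (p2 or (p3 implies ((p4 implies (p1 iff not p3)) iff p3)))  //  ((((p1 implies not p4) or p3) or (p2 and p1)) and p2).
  branch 1 (add not (p2 or (p3 implies ((p4 implies (p1 iff not p3)) iff p3)))):
    not (p2 or (p3 implies ((p4 implies (p1 iff not p3)) iff p3))): α-rule — add not p2, not (p3 implies ((p4 implies (p1 iff not p3)) iff p3)).
    not (p3 implies ((p4 implies (p1 iff not p3)) iff p3)): α-rule — add p3, not ((p4 implies (p1 iff not p3)) iff p3).
    not ((p4 implies (p1 iff not p3)) iff p3): β-rule — branch into (p4 implies (p1 iff not p3)), not p3  //  not (p4 implies (p1 iff not p3)), p3.
      branch 1.1 (add (p4 implies (p1 iff not p3)), not p3):
        × closes — contains both p3 and not p3.
      branch 1.2 (add not (p4 implies (p1 iff not p3)), p3):
        not (p4 implies (p1 iff not p3)): α-rule — add p4, not (p1 iff not p3).
        not (p1 iff not p3): β-rule — branch into p1, not not p3  //  not p1, not p3.
          branch 1.2.1 (add p1, not not p3):
            ○ open, literals {p1=T, p2=F, p3=T, p4=T}.
          branch 1.2.2 (add not p1, not p3):
            × closes — contains both p3 and not p3.
  branch 2 (add ((((p1 implies not p4) or p3) or (p2 and p1)) and p2)):
    ((((p1 implies not p4) or p3) or (p2 and p1)) and p2): α-rule — add (((p1 implies not p4) or p3) or (p2 and p1)), p2.
    (((p1 implies not p4) or p3) or (p2 and p1)): β-rule — branch into ((p1 implies not p4) or p3)  //  (p2 and p1).
      branch 2.1 (add ((p1 implies not p4) or p3)):
        ((p1 implies not p4) or p3): β-rule — branch into (p1 implies not p4)  //  p3.
          branch 2.1.1 (add (p1 implies not p4)):
            (p1 implies not p4): β-rule — branch into not p1  //  not p4.
              branch 2.1.1.1 (add not p1):
                ○ open, literals {p1=F, p2=T}.
              branch 2.1.1.2 (add not p4):
                ○ open, literals {p2=T, p4=F}.
          branch 2.1.2 (add p3):
            ○ open, literals {p2=T, p3=T}.
      branch 2.2 (add (p2 and p1)):
        (p2 and p1): α-rule — add p2, p1.
        ○ open, literals {p1=T, p2=T}.
2 branches closed, 5 open.
Each open branch fixes some atoms; the unmentioned ones are free. Counting distinct full assignments: branch {p1=T, p2=F, p3=T, p4=T} (none free) contributes 1 new; branch {p1=F, p2=T} (p3, p4) contributes 4 new; branch {p2=T, p4=F} (p1, p3) contributes 2 new; branch {p2=T, p3=T} (p1, p4) contributes 1 new; branch {p1=T, p2=T} (p3, p4) contributes 1 new. Total: 9.

9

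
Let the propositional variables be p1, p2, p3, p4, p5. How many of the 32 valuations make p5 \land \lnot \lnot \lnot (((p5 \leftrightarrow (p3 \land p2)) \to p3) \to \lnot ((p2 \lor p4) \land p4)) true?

Initial set: {(p5 \land \lnot \lnot \lnot (((p5 \leftrightarrow (p3 \land p2)) \to p3) \to \lnot ((p2 \lor p4) \land p4)))}.
(p5 \land \lnot \lnot \lnot (((p5 \leftrightarrow (p3 \land p2)) \to p3) \to \lnot ((p2 \lor p4) \land p4))): α-rule — add p5, \lnot \lnot \lnot (((p5 \leftrightarrow (p3 \land p2)) \to p3) \to \lnot ((p2 \lor p4) \land p4)).
\lnot \lnot \lnot (((p5 \leftrightarrow (p3 \land p2)) \to p3) \to \lnot ((p2 \lor p4) \land p4)): drop double negation, giving \lnot (((p5 \leftrightarrow (p3 \land p2)) \to p3) \to \lnot ((p2 \lor p4) \land p4)).
\lnot (((p5 \leftrightarrow (p3 \land p2)) \to p3) \to \lnot ((p2 \lor p4) \land p4)): α-rule — add ((p5 \leftrightarrow (p3 \land p2)) \to p3), \lnot \lnot ((p2 \lor p4) \land p4).
\lnot \lnot ((p2 \lor p4) \land p4): α-rule — add (p2 \lor p4), p4.
((p5 \leftrightarrow (p3 \land p2)) \to p3): β-rule — branch into \lnot (p5 \leftrightarrow (p3 \land p2))  //  p3.
  branch 1 (add \lnot (p5 \leftrightarrow (p3 \land p2))):
    (p2 \lor p4): β-rule — branch into p2  //  p4.
      branch 1.1 (add p2):
        \lnot (p5 \leftrightarrow (p3 \land p2)): β-rule — branch into p5, \lnot (p3 \land p2)  //  \lnot p5, (p3 \land p2).
          branch 1.1.1 (add p5, \lnot (p3 \land p2)):
            \lnot (p3 \land p2): β-rule — branch into \lnot p3  //  \lnot p2.
              branch 1.1.1.1 (add \lnot p3):
                ○ open, literals {p2=T, p3=F, p4=T, p5=T}.
              branch 1.1.1.2 (add \lnot p2):
                × closes — contains both p2 and \lnot p2.
          branch 1.1.2 (add \lnot p5, (p3 \land p2)):
            × closes — contains both p5 and \lnot p5.
      branch 1.2 (add p4):
        \lnot (p5 \leftrightarrow (p3 \land p2)): β-rule — branch into p5, \lnot (p3 \land p2)  //  \lnot p5, (p3 \land p2).
          branch 1.2.1 (add p5, \lnot (p3 \land p2)):
            \lnot (p3 \land p2): β-rule — branch into \lnot p3  //  \lnot p2.
              branch 1.2.1.1 (add \lnot p3):
                ○ open, literals {p3=F, p4=T, p5=T}.
              branch 1.2.1.2 (add \lnot p2):
                ○ open, literals {p2=F, p4=T, p5=T}.
          branch 1.2.2 (add \lnot p5, (p3 \land p2)):
            × closes — contains both p5 and \lnot p5.
  branch 2 (add p3):
    (p2 \lor p4): β-rule — branch into p2  //  p4.
      branch 2.1 (add p2):
        ○ open, literals {p2=T, p3=T, p4=T, p5=T}.
      branch 2.2 (add p4):
        ○ open, literals {p3=T, p4=T, p5=T}.
3 branches closed, 5 open.
Each open branch fixes some atoms; the unmentioned ones are free. Counting distinct full assignments: branch {p2=T, p3=F, p4=T, p5=T} (p1) contributes 2 new; branch {p3=F, p4=T, p5=T} (p1, p2) contributes 2 new; branch {p2=F, p4=T, p5=T} (p1, p3) contributes 2 new; branch {p2=T, p3=T, p4=T, p5=T} (p1) contributes 2 new; branch {p3=T, p4=T, p5=T} (p1, p2) contributes 0 new. Total: 8.

8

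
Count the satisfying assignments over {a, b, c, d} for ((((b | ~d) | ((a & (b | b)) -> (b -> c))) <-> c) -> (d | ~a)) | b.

Initial set: {T (((((b | ~d) | ((a & (b | b)) -> (b -> c))) <-> c) -> (d | ~a)) | b)}.
T (((((b | ~d) | ((a & (b | b)) -> (b -> c))) <-> c) -> (d | ~a)) | b): β-rule — branch into T ((((b | ~d) | ((a & (b | b)) -> (b -> c))) <-> c) -> (d | ~a))  //  T b.
  branch 1 (add T ((((b | ~d) | ((a & (b | b)) -> (b -> c))) <-> c) -> (d | ~a))):
    T ((((b | ~d) | ((a & (b | b)) -> (b -> c))) <-> c) -> (d | ~a)): β-rule — branch into F (((b | ~d) | ((a & (b | b)) -> (b -> c))) <-> c)  //  T (d | ~a).
      branch 1.1 (add F (((b | ~d) | ((a & (b | b)) -> (b -> c))) <-> c)):
        F (((b | ~d) | ((a & (b | b)) -> (b -> c))) <-> c): β-rule — branch into T ((b | ~d) | ((a & (b | b)) -> (b -> c))), F c  //  F ((b | ~d) | ((a & (b | b)) -> (b -> c))), T c.
          branch 1.1.1 (add T ((b | ~d) | ((a & (b | b)) -> (b -> c))), F c):
            T ((b | ~d) | ((a & (b | b)) -> (b -> c))): β-rule — branch into T (b | ~d)  //  T ((a & (b | b)) -> (b -> c)).
              branch 1.1.1.1 (add T (b | ~d)):
                T (b | ~d): β-rule — branch into T b  //  T ~d.
                  branch 1.1.1.1.1 (add T b):
                    ○ open, literals {b=1, c=0}.
                  branch 1.1.1.1.2 (add T ~d):
                    ○ open, literals {c=0, d=0}.
              branch 1.1.1.2 (add T ((a & (b | b)) -> (b -> c))):
                T ((a & (b | b)) -> (b -> c)): β-rule — branch into F (a & (b | b))  //  T (b -> c).
                  branch 1.1.1.2.1 (add F (a & (b | b))):
                    F (a & (b | b)): β-rule — branch into F a  //  F (b | b).
                      branch 1.1.1.2.1.1 (add F a):
                        ○ open, literals {a=0, c=0}.
                      branch 1.1.1.2.1.2 (add F (b | b)):
                        F (b | b): α-rule — add F b, F b.
                        ○ open, literals {b=0, c=0}.
                  branch 1.1.1.2.2 (add T (b -> c)):
                    T (b -> c): β-rule — branch into F b  //  T c.
                      branch 1.1.1.2.2.1 (add F b):
                        ○ open, literals {b=0, c=0}.
                      branch 1.1.1.2.2.2 (add T c):
                        × closes — contains both c and ~c.
          branch 1.1.2 (add F ((b | ~d) | ((a & (b | b)) -> (b -> c))), T c):
            F ((b | ~d) | ((a & (b | b)) -> (b -> c))): α-rule — add F (b | ~d), F ((a & (b | b)) -> (b -> c)).
            F (b | ~d): α-rule — add F b, F ~d.
            F ((a & (b | b)) -> (b -> c)): α-rule — add T (a & (b | b)), F (b -> c).
            T (a & (b | b)): α-rule — add T a, T (b | b).
            F (b -> c): α-rule — add T b, F c.
            × closes — contains both b and ~b.
      branch 1.2 (add T (d | ~a)):
        T (d | ~a): β-rule — branch into T d  //  T ~a.
          branch 1.2.1 (add T d):
            ○ open, literals {d=1}.
          branch 1.2.2 (add T ~a):
            ○ open, literals {a=0}.
  branch 2 (add T b):
    ○ open, literals {b=1}.
2 branches closed, 8 open.
Each open branch fixes some atoms; the unmentioned ones are free. Counting distinct full assignments: branch {b=1, c=0} (a, d) contributes 4 new; branch {c=0, d=0} (a, b) contributes 2 new; branch {a=0, c=0} (b, d) contributes 1 new; branch {b=0, c=0} (a, d) contributes 1 new; branch {b=0, c=0} (a, d) contributes 0 new; branch {d=1} (a, b, c) contributes 4 new; branch {a=0} (b, c, d) contributes 2 new; branch {b=1} (a, c, d) contributes 1 new. Total: 15.

15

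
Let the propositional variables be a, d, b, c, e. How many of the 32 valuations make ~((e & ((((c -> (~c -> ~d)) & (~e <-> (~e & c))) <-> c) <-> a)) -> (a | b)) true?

Initial set: {~((e & ((((c -> (~c -> ~d)) & (~e <-> (~e & c))) <-> c) <-> a)) -> (a | b))}.
~((e & ((((c -> (~c -> ~d)) & (~e <-> (~e & c))) <-> c) <-> a)) -> (a | b)): α-rule — add (e & ((((c -> (~c -> ~d)) & (~e <-> (~e & c))) <-> c) <-> a)), ~(a | b).
(e & ((((c -> (~c -> ~d)) & (~e <-> (~e & c))) <-> c) <-> a)): α-rule — add e, ((((c -> (~c -> ~d)) & (~e <-> (~e & c))) <-> c) <-> a).
~(a | b): α-rule — add ~a, ~b.
((((c -> (~c -> ~d)) & (~e <-> (~e & c))) <-> c) <-> a): β-rule — branch into (((c -> (~c -> ~d)) & (~e <-> (~e & c))) <-> c), a  //  ~(((c -> (~c -> ~d)) & (~e <-> (~e & c))) <-> c), ~a.
  branch 1 (add (((c -> (~c -> ~d)) & (~e <-> (~e & c))) <-> c), a):
    × closes — contains both a and ~a.
  branch 2 (add ~(((c -> (~c -> ~d)) & (~e <-> (~e & c))) <-> c), ~a):
    ~(((c -> (~c -> ~d)) & (~e <-> (~e & c))) <-> c): β-rule — branch into ((c -> (~c -> ~d)) & (~e <-> (~e & c))), ~c  //  ~((c -> (~c -> ~d)) & (~e <-> (~e & c))), c.
      branch 2.1 (add ((c -> (~c -> ~d)) & (~e <-> (~e & c))), ~c):
        ((c -> (~c -> ~d)) & (~e <-> (~e & c))): α-rule — add (c -> (~c -> ~d)), (~e <-> (~e & c)).
        (c -> (~c -> ~d)): β-rule — branch into ~c  //  (~c -> ~d).
          branch 2.1.1 (add ~c):
            (~e <-> (~e & c)): β-rule — branch into ~e, (~e & c)  //  ~~e, ~(~e & c).
              branch 2.1.1.1 (add ~e, (~e & c)):
                × closes — contains both e and ~e.
              branch 2.1.1.2 (add ~~e, ~(~e & c)):
                ~(~e & c): β-rule — branch into ~~e  //  ~c.
                  branch 2.1.1.2.1 (add ~~e):
                    ○ open, literals {a=0, b=0, c=0, e=1}.
                  branch 2.1.1.2.2 (add ~c):
                    ○ open, literals {a=0, b=0, c=0, e=1}.
          branch 2.1.2 (add (~c -> ~d)):
            (~e <-> (~e & c)): β-rule — branch into ~e, (~e & c)  //  ~~e, ~(~e & c).
              branch 2.1.2.1 (add ~e, (~e & c)):
                × closes — contains both e and ~e.
              branch 2.1.2.2 (add ~~e, ~(~e & c)):
                (~c -> ~d): β-rule — branch into ~~c  //  ~d.
                  branch 2.1.2.2.1 (add ~~c):
                    × closes — contains both c and ~c.
                  branch 2.1.2.2.2 (add ~d):
                    ~(~e & c): β-rule — branch into ~~e  //  ~c.
                      branch 2.1.2.2.2.1 (add ~~e):
                        ○ open, literals {a=0, b=0, c=0, d=0, e=1}.
                      branch 2.1.2.2.2.2 (add ~c):
                        ○ open, literals {a=0, b=0, c=0, d=0, e=1}.
      branch 2.2 (add ~((c -> (~c -> ~d)) & (~e <-> (~e & c))), c):
        ~((c -> (~c -> ~d)) & (~e <-> (~e & c))): β-rule — branch into ~(c -> (~c -> ~d))  //  ~(~e <-> (~e & c)).
          branch 2.2.1 (add ~(c -> (~c -> ~d))):
            ~(c -> (~c -> ~d)): α-rule — add c, ~(~c -> ~d).
            ~(~c -> ~d): α-rule — add ~c, ~~d.
            × closes — contains both c and ~c.
          branch 2.2.2 (add ~(~e <-> (~e & c))):
            ~(~e <-> (~e & c)): β-rule — branch into ~e, ~(~e & c)  //  ~~e, (~e & c).
              branch 2.2.2.1 (add ~e, ~(~e & c)):
                × closes — contains both e and ~e.
              branch 2.2.2.2 (add ~~e, (~e & c)):
                (~e & c): α-rule — add ~e, c.
                × closes — contains both e and ~e.
7 branches closed, 4 open.
Each open branch fixes some atoms; the unmentioned ones are free. Counting distinct full assignments: branch {a=0, b=0, c=0, e=1} (d) contributes 2 new; branch {a=0, b=0, c=0, e=1} (d) contributes 0 new; branch {a=0, b=0, c=0, d=0, e=1} (none free) contributes 0 new; branch {a=0, b=0, c=0, d=0, e=1} (none free) contributes 0 new. Total: 2.

2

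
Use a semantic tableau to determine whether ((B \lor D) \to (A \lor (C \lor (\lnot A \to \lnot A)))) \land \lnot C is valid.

Not valid

Assume the negation and expand:
Initial set: {\lnot (((B \lor D) \to (A \lor (C \lor (\lnot A \to \lnot A)))) \land \lnot C)}.
\lnot (((B \lor D) \to (A \lor (C \lor (\lnot A \to \lnot A)))) \land \lnot C): β-rule — branch into \lnot ((B \lor D) \to (A \lor (C \lor (\lnot A \to \lnot A))))  //  \lnot \lnot C.
  branch 1 (add \lnot ((B \lor D) \to (A \lor (C \lor (\lnot A \to \lnot A))))):
    \lnot ((B \lor D) \to (A \lor (C \lor (\lnot A \to \lnot A)))): α-rule — add (B \lor D), \lnot (A \lor (C \lor (\lnot A \to \lnot A))).
    \lnot (A \lor (C \lor (\lnot A \to \lnot A))): α-rule — add \lnot A, \lnot (C \lor (\lnot A \to \lnot A)).
    \lnot (C \lor (\lnot A \to \lnot A)): α-rule — add \lnot C, \lnot (\lnot A \to \lnot A).
    \lnot (\lnot A \to \lnot A): α-rule — add \lnot A, \lnot \lnot A.
    × closes — contains both A and \lnot A.
  branch 2 (add \lnot \lnot C):
    ○ open, literals {C=T}.
1 branch closed, 1 open.
An open branch gives a countermodel: C=T (unmentioned atoms arbitrary); under it the original formula is false.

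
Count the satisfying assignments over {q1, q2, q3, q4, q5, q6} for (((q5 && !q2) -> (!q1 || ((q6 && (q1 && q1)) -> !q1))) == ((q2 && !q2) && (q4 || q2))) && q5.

Initial set: {T ((((q5 && !q2) -> (!q1 || ((q6 && (q1 && q1)) -> !q1))) == ((q2 && !q2) && (q4 || q2))) && q5)}.
T ((((q5 && !q2) -> (!q1 || ((q6 && (q1 && q1)) -> !q1))) == ((q2 && !q2) && (q4 || q2))) && q5): α-rule — add T (((q5 && !q2) -> (!q1 || ((q6 && (q1 && q1)) -> !q1))) == ((q2 && !q2) && (q4 || q2))), T q5.
T (((q5 && !q2) -> (!q1 || ((q6 && (q1 && q1)) -> !q1))) == ((q2 && !q2) && (q4 || q2))): β-rule — branch into T ((q5 && !q2) -> (!q1 || ((q6 && (q1 && q1)) -> !q1))), T ((q2 && !q2) && (q4 || q2))  //  F ((q5 && !q2) -> (!q1 || ((q6 && (q1 && q1)) -> !q1))), F ((q2 && !q2) && (q4 || q2)).
  branch 1 (add T ((q5 && !q2) -> (!q1 || ((q6 && (q1 && q1)) -> !q1))), T ((q2 && !q2) && (q4 || q2))):
    T ((q2 && !q2) && (q4 || q2)): α-rule — add T (q2 && !q2), T (q4 || q2).
    T (q2 && !q2): α-rule — add T q2, T !q2.
    × closes — contains both q2 and !q2.
  branch 2 (add F ((q5 && !q2) -> (!q1 || ((q6 && (q1 && q1)) -> !q1))), F ((q2 && !q2) && (q4 || q2))):
    F ((q5 && !q2) -> (!q1 || ((q6 && (q1 && q1)) -> !q1))): α-rule — add T (q5 && !q2), F (!q1 || ((q6 && (q1 && q1)) -> !q1)).
    T (q5 && !q2): α-rule — add T q5, T !q2.
    F (!q1 || ((q6 && (q1 && q1)) -> !q1)): α-rule — add F !q1, F ((q6 && (q1 && q1)) -> !q1).
    F ((q6 && (q1 && q1)) -> !q1): α-rule — add T (q6 && (q1 && q1)), F !q1.
    T (q6 && (q1 && q1)): α-rule — add T q6, T (q1 && q1).
    T (q1 && q1): α-rule — add T q1, T q1.
    F ((q2 && !q2) && (q4 || q2)): β-rule — branch into F (q2 && !q2)  //  F (q4 || q2).
      branch 2.1 (add F (q2 && !q2)):
        F (q2 && !q2): β-rule — branch into F q2  //  F !q2.
          branch 2.1.1 (add F q2):
            ○ open, literals {q1=T, q2=F, q5=T, q6=T}.
          branch 2.1.2 (add F !q2):
            × closes — contains both q2 and !q2.
      branch 2.2 (add F (q4 || q2)):
        F (q4 || q2): α-rule — add F q4, F q2.
        ○ open, literals {q1=T, q2=F, q4=F, q5=T, q6=T}.
2 branches closed, 2 open.
Each open branch fixes some atoms; the unmentioned ones are free. Counting distinct full assignments: branch {q1=T, q2=F, q5=T, q6=T} (q3, q4) contributes 4 new; branch {q1=T, q2=F, q4=F, q5=T, q6=T} (q3) contributes 0 new. Total: 4.

4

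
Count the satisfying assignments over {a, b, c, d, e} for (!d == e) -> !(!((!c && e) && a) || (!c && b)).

Initial set: {((!d == e) -> !(!((!c && e) && a) || (!c && b)))}.
((!d == e) -> !(!((!c && e) && a) || (!c && b))): β-rule — branch into !(!d == e)  //  !(!((!c && e) && a) || (!c && b)).
  branch 1 (add !(!d == e)):
    !(!d == e): β-rule — branch into !d, !e  //  !!d, e.
      branch 1.1 (add !d, !e):
        ○ open, literals {d=0, e=0}.
      branch 1.2 (add !!d, e):
        ○ open, literals {d=1, e=1}.
  branch 2 (add !(!((!c && e) && a) || (!c && b))):
    !(!((!c && e) && a) || (!c && b)): α-rule — add !!((!c && e) && a), !(!c && b).
    !!((!c && e) && a): α-rule — add (!c && e), a.
    (!c && e): α-rule — add !c, e.
    !(!c && b): β-rule — branch into !!c  //  !b.
      branch 2.1 (add !!c):
        × closes — contains both c and !c.
      branch 2.2 (add !b):
        ○ open, literals {a=1, b=0, c=0, e=1}.
1 branch closed, 3 open.
Each open branch fixes some atoms; the unmentioned ones are free. Counting distinct full assignments: branch {d=0, e=0} (a, b, c) contributes 8 new; branch {d=1, e=1} (a, b, c) contributes 8 new; branch {a=1, b=0, c=0, e=1} (d) contributes 1 new. Total: 17.

17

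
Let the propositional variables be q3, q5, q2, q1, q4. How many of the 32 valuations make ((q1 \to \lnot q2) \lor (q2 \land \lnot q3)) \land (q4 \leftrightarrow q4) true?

Initial set: {(((q1 \to \lnot q2) \lor (q2 \land \lnot q3)) \land (q4 \leftrightarrow q4))}.
(((q1 \to \lnot q2) \lor (q2 \land \lnot q3)) \land (q4 \leftrightarrow q4)): α-rule — add ((q1 \to \lnot q2) \lor (q2 \land \lnot q3)), (q4 \leftrightarrow q4).
((q1 \to \lnot q2) \lor (q2 \land \lnot q3)): β-rule — branch into (q1 \to \lnot q2)  //  (q2 \land \lnot q3).
  branch 1 (add (q1 \to \lnot q2)):
    (q4 \leftrightarrow q4): β-rule — branch into q4, q4  //  \lnot q4, \lnot q4.
      branch 1.1 (add q4, q4):
        (q1 \to \lnot q2): β-rule — branch into \lnot q1  //  \lnot q2.
          branch 1.1.1 (add \lnot q1):
            ○ open, literals {q1=false, q4=true}.
          branch 1.1.2 (add \lnot q2):
            ○ open, literals {q2=false, q4=true}.
      branch 1.2 (add \lnot q4, \lnot q4):
        (q1 \to \lnot q2): β-rule — branch into \lnot q1  //  \lnot q2.
          branch 1.2.1 (add \lnot q1):
            ○ open, literals {q1=false, q4=false}.
          branch 1.2.2 (add \lnot q2):
            ○ open, literals {q2=false, q4=false}.
  branch 2 (add (q2 \land \lnot q3)):
    (q2 \land \lnot q3): α-rule — add q2, \lnot q3.
    (q4 \leftrightarrow q4): β-rule — branch into q4, q4  //  \lnot q4, \lnot q4.
      branch 2.1 (add q4, q4):
        ○ open, literals {q2=true, q3=false, q4=true}.
      branch 2.2 (add \lnot q4, \lnot q4):
        ○ open, literals {q2=true, q3=false, q4=false}.
0 branches closed, 6 open.
Each open branch fixes some atoms; the unmentioned ones are free. Counting distinct full assignments: branch {q1=false, q4=true} (q3, q5, q2) contributes 8 new; branch {q2=false, q4=true} (q3, q5, q1) contributes 4 new; branch {q1=false, q4=false} (q3, q5, q2) contributes 8 new; branch {q2=false, q4=false} (q3, q5, q1) contributes 4 new; branch {q2=true, q3=false, q4=true} (q5, q1) contributes 2 new; branch {q2=true, q3=false, q4=false} (q5, q1) contributes 2 new. Total: 28.

28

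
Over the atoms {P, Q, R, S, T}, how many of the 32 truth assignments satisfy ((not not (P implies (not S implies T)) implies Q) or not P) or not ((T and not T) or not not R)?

Initial set: {(((not not (P implies (not S implies T)) implies Q) or not P) or not ((T and not T) or not not R))}.
(((not not (P implies (not S implies T)) implies Q) or not P) or not ((T and not T) or not not R)): β-rule — branch into ((not not (P implies (not S implies T)) implies Q) or not P)  //  not ((T and not T) or not not R).
  branch 1 (add ((not not (P implies (not S implies T)) implies Q) or not P)):
    ((not not (P implies (not S implies T)) implies Q) or not P): β-rule — branch into (not not (P implies (not S implies T)) implies Q)  //  not P.
      branch 1.1 (add (not not (P implies (not S implies T)) implies Q)):
        (not not (P implies (not S implies T)) implies Q): β-rule — branch into not not not (P implies (not S implies T))  //  Q.
          branch 1.1.1 (add not not not (P implies (not S implies T))):
            not not not (P implies (not S implies T)): drop double negation, giving not (P implies (not S implies T)).
            not (P implies (not S implies T)): α-rule — add P, not (not S implies T).
            not (not S implies T): α-rule — add not S, not T.
            ○ open, literals {P=true, S=false, T=false}.
          branch 1.1.2 (add Q):
            ○ open, literals {Q=true}.
      branch 1.2 (add not P):
        ○ open, literals {P=false}.
  branch 2 (add not ((T and not T) or not not R)):
    not ((T and not T) or not not R): α-rule — add not (T and not T), not not not R.
    not not not R: drop double negation, giving not R.
    not (T and not T): β-rule — branch into not T  //  not not T.
      branch 2.1 (add not T):
        ○ open, literals {R=false, T=false}.
      branch 2.2 (add not not T):
        ○ open, literals {R=false, T=true}.
0 branches closed, 5 open.
Each open branch fixes some atoms; the unmentioned ones are free. Counting distinct full assignments: branch {P=true, S=false, T=false} (Q, R) contributes 4 new; branch {Q=true} (P, R, S, T) contributes 14 new; branch {P=false} (Q, R, S, T) contributes 8 new; branch {R=false, T=false} (P, Q, S) contributes 1 new; branch {R=false, T=true} (P, Q, S) contributes 2 new. Total: 29.

29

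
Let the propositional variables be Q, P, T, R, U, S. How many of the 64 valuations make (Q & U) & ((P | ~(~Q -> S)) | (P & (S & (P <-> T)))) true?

Initial set: {T ((Q & U) & ((P | ~(~Q -> S)) | (P & (S & (P <-> T)))))}.
T ((Q & U) & ((P | ~(~Q -> S)) | (P & (S & (P <-> T))))): α-rule — add T (Q & U), T ((P | ~(~Q -> S)) | (P & (S & (P <-> T)))).
T (Q & U): α-rule — add T Q, T U.
T ((P | ~(~Q -> S)) | (P & (S & (P <-> T)))): β-rule — branch into T (P | ~(~Q -> S))  //  T (P & (S & (P <-> T))).
  branch 1 (add T (P | ~(~Q -> S))):
    T (P | ~(~Q -> S)): β-rule — branch into T P  //  T ~(~Q -> S).
      branch 1.1 (add T P):
        ○ open, literals {P=1, Q=1, U=1}.
      branch 1.2 (add T ~(~Q -> S)):
        T ~(~Q -> S): α-rule — add T ~Q, F S.
        × closes — contains both Q and ~Q.
  branch 2 (add T (P & (S & (P <-> T)))):
    T (P & (S & (P <-> T))): α-rule — add T P, T (S & (P <-> T)).
    T (S & (P <-> T)): α-rule — add T S, T (P <-> T).
    T (P <-> T): β-rule — branch into T P, T T  //  F P, F T.
      branch 2.1 (add T P, T T):
        ○ open, literals {P=1, Q=1, S=1, T=1, U=1}.
      branch 2.2 (add F P, F T):
        × closes — contains both P and ~P.
2 branches closed, 2 open.
Each open branch fixes some atoms; the unmentioned ones are free. Counting distinct full assignments: branch {P=1, Q=1, U=1} (T, R, S) contributes 8 new; branch {P=1, Q=1, S=1, T=1, U=1} (R) contributes 0 new. Total: 8.

8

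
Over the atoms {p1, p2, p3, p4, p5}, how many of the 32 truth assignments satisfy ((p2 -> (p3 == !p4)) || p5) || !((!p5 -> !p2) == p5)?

28

Initial set: {(((p2 -> (p3 == !p4)) || p5) || !((!p5 -> !p2) == p5))}.
(((p2 -> (p3 == !p4)) || p5) || !((!p5 -> !p2) == p5)): β-rule — branch into ((p2 -> (p3 == !p4)) || p5)  //  !((!p5 -> !p2) == p5).
  branch 1 (add ((p2 -> (p3 == !p4)) || p5)):
    ((p2 -> (p3 == !p4)) || p5): β-rule — branch into (p2 -> (p3 == !p4))  //  p5.
      branch 1.1 (add (p2 -> (p3 == !p4))):
        (p2 -> (p3 == !p4)): β-rule — branch into !p2  //  (p3 == !p4).
          branch 1.1.1 (add !p2):
            ○ open, literals {p2=F}.
          branch 1.1.2 (add (p3 == !p4)):
            (p3 == !p4): β-rule — branch into p3, !p4  //  !p3, !!p4.
              branch 1.1.2.1 (add p3, !p4):
                ○ open, literals {p3=T, p4=F}.
              branch 1.1.2.2 (add !p3, !!p4):
                ○ open, literals {p3=F, p4=T}.
      branch 1.2 (add p5):
        ○ open, literals {p5=T}.
  branch 2 (add !((!p5 -> !p2) == p5)):
    !((!p5 -> !p2) == p5): β-rule — branch into (!p5 -> !p2), !p5  //  !(!p5 -> !p2), p5.
      branch 2.1 (add (!p5 -> !p2), !p5):
        (!p5 -> !p2): β-rule — branch into !!p5  //  !p2.
          branch 2.1.1 (add !!p5):
            × closes — contains both p5 and !p5.
          branch 2.1.2 (add !p2):
            ○ open, literals {p2=F, p5=F}.
      branch 2.2 (add !(!p5 -> !p2), p5):
        !(!p5 -> !p2): α-rule — add !p5, !!p2.
        × closes — contains both p5 and !p5.
2 branches closed, 5 open.
Each open branch fixes some atoms; the unmentioned ones are free. Counting distinct full assignments: branch {p2=F} (p1, p3, p4, p5) contributes 16 new; branch {p3=T, p4=F} (p1, p2, p5) contributes 4 new; branch {p3=F, p4=T} (p1, p2, p5) contributes 4 new; branch {p5=T} (p1, p2, p3, p4) contributes 4 new; branch {p2=F, p5=F} (p1, p3, p4) contributes 0 new. Total: 28.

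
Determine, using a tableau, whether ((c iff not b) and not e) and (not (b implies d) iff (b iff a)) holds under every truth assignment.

Assume the negation and expand:
Initial set: {not (((c iff not b) and not e) and (not (b implies d) iff (b iff a)))}.
not (((c iff not b) and not e) and (not (b implies d) iff (b iff a))): β-rule — branch into not ((c iff not b) and not e)  //  not (not (b implies d) iff (b iff a)).
  branch 1 (add not ((c iff not b) and not e)):
    not ((c iff not b) and not e): β-rule — branch into not (c iff not b)  //  not not e.
      branch 1.1 (add not (c iff not b)):
        not (c iff not b): β-rule — branch into c, not not b  //  not c, not b.
          branch 1.1.1 (add c, not not b):
            ○ open, literals {b=true, c=true}.
          branch 1.1.2 (add not c, not b):
            ○ open, literals {b=false, c=false}.
      branch 1.2 (add not not e):
        ○ open, literals {e=true}.
  branch 2 (add not (not (b implies d) iff (b iff a))):
    not (not (b implies d) iff (b iff a)): β-rule — branch into not (b implies d), not (b iff a)  //  not not (b implies d), (b iff a).
      branch 2.1 (add not (b implies d), not (b iff a)):
        not (b implies d): α-rule — add b, not d.
        not (b iff a): β-rule — branch into b, not a  //  not b, a.
          branch 2.1.1 (add b, not a):
            ○ open, literals {a=false, b=true, d=false}.
          branch 2.1.2 (add not b, a):
            × closes — contains both b and not b.
      branch 2.2 (add not not (b implies d), (b iff a)):
        not not (b implies d): β-rule — branch into not b  //  d.
          branch 2.2.1 (add not b):
            (b iff a): β-rule — branch into b, a  //  not b, not a.
              branch 2.2.1.1 (add b, a):
                × closes — contains both b and not b.
              branch 2.2.1.2 (add not b, not a):
                ○ open, literals {a=false, b=false}.
          branch 2.2.2 (add d):
            (b iff a): β-rule — branch into b, a  //  not b, not a.
              branch 2.2.2.1 (add b, a):
                ○ open, literals {a=true, b=true, d=true}.
              branch 2.2.2.2 (add not b, not a):
                ○ open, literals {a=false, b=false, d=true}.
2 branches closed, 7 open.
An open branch gives a countermodel: b=true, c=true (unmentioned atoms arbitrary); under it the original formula is false.

Not valid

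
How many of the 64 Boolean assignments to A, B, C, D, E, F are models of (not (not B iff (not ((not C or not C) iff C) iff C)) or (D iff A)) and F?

24

Initial set: {T ((not (not B iff (not ((not C or not C) iff C) iff C)) or (D iff A)) and F)}.
T ((not (not B iff (not ((not C or not C) iff C) iff C)) or (D iff A)) and F): α-rule — add T (not (not B iff (not ((not C or not C) iff C) iff C)) or (D iff A)), T F.
T (not (not B iff (not ((not C or not C) iff C) iff C)) or (D iff A)): β-rule — branch into T not (not B iff (not ((not C or not C) iff C) iff C))  //  T (D iff A).
  branch 1 (add T not (not B iff (not ((not C or not C) iff C) iff C))):
    T not (not B iff (not ((not C or not C) iff C) iff C)): β-rule — branch into T not B, F (not ((not C or not C) iff C) iff C)  //  F not B, T (not ((not C or not C) iff C) iff C).
      branch 1.1 (add T not B, F (not ((not C or not C) iff C) iff C)):
        F (not ((not C or not C) iff C) iff C): β-rule — branch into T not ((not C or not C) iff C), F C  //  F not ((not C or not C) iff C), T C.
          branch 1.1.1 (add T not ((not C or not C) iff C), F C):
            T not ((not C or not C) iff C): β-rule — branch into T (not C or not C), F C  //  F (not C or not C), T C.
              branch 1.1.1.1 (add T (not C or not C), F C):
                T (not C or not C): β-rule — branch into T not C  //  T not C.
                  branch 1.1.1.1.1 (add T not C):
                    ○ open, literals {B=false, C=false, F=true}.
                  branch 1.1.1.1.2 (add T not C):
                    ○ open, literals {B=false, C=false, F=true}.
              branch 1.1.1.2 (add F (not C or not C), T C):
                × closes — contains both C and not C.
          branch 1.1.2 (add F not ((not C or not C) iff C), T C):
            F not ((not C or not C) iff C): β-rule — branch into T (not C or not C), T C  //  F (not C or not C), F C.
              branch 1.1.2.1 (add T (not C or not C), T C):
                T (not C or not C): β-rule — branch into T not C  //  T not C.
                  branch 1.1.2.1.1 (add T not C):
                    × closes — contains both C and not C.
                  branch 1.1.2.1.2 (add T not C):
                    × closes — contains both C and not C.
              branch 1.1.2.2 (add F (not C or not C), F C):
                × closes — contains both C and not C.
      branch 1.2 (add F not B, T (not ((not C or not C) iff C) iff C)):
        T (not ((not C or not C) iff C) iff C): β-rule — branch into T not ((not C or not C) iff C), T C  //  F not ((not C or not C) iff C), F C.
          branch 1.2.1 (add T not ((not C or not C) iff C), T C):
            T not ((not C or not C) iff C): β-rule — branch into T (not C or not C), F C  //  F (not C or not C), T C.
              branch 1.2.1.1 (add T (not C or not C), F C):
                × closes — contains both C and not C.
              branch 1.2.1.2 (add F (not C or not C), T C):
                F (not C or not C): α-rule — add F not C, F not C.
                ○ open, literals {B=true, C=true, F=true}.
          branch 1.2.2 (add F not ((not C or not C) iff C), F C):
            F not ((not C or not C) iff C): β-rule — branch into T (not C or not C), T C  //  F (not C or not C), F C.
              branch 1.2.2.1 (add T (not C or not C), T C):
                × closes — contains both C and not C.
              branch 1.2.2.2 (add F (not C or not C), F C):
                F (not C or not C): α-rule — add F not C, F not C.
                × closes — contains both C and not C.
  branch 2 (add T (D iff A)):
    T (D iff A): β-rule — branch into T D, T A  //  F D, F A.
      branch 2.1 (add T D, T A):
        ○ open, literals {A=true, D=true, F=true}.
      branch 2.2 (add F D, F A):
        ○ open, literals {A=false, D=false, F=true}.
7 branches closed, 5 open.
Each open branch fixes some atoms; the unmentioned ones are free. Counting distinct full assignments: branch {B=false, C=false, F=true} (A, D, E) contributes 8 new; branch {B=false, C=false, F=true} (A, D, E) contributes 0 new; branch {B=true, C=true, F=true} (A, D, E) contributes 8 new; branch {A=true, D=true, F=true} (B, C, E) contributes 4 new; branch {A=false, D=false, F=true} (B, C, E) contributes 4 new. Total: 24.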